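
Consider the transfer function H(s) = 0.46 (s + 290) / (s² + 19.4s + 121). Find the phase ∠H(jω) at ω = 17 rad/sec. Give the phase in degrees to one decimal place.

∠(j17 + 290) = arctan(17/290) = 3.35°
∠[(j17)² + 19.4(j17) + 121] = ∠[-168 + j329.8] = 116.99°
∠H(j17) = 3.35° − 116.99° = -113.64°

-113.6°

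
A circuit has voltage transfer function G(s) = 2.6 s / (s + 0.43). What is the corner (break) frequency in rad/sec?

0.43 rad/sec

The single real pole at s = −0.43 gives a corner at ω = 0.43 rad/sec.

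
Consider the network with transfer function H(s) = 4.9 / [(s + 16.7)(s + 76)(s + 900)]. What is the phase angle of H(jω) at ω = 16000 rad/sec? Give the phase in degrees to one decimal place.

-266.4°

∠(j16000 + 16.7) = arctan(16000/16.7) = 89.94°
∠(j16000 + 76) = arctan(16000/76) = 89.73°
∠(j16000 + 900) = arctan(16000/900) = 86.78°
∠H(j16000) = − (89.94° + 89.73° + 86.78°) = -266.45°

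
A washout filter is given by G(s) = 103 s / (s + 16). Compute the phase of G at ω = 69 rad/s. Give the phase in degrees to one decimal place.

∠(j69) = 90.00°
∠(j69 + 16) = arctan(69/16) = 76.94°
∠G(j69) = 90.00° − 76.94° = 13.06°

13.1°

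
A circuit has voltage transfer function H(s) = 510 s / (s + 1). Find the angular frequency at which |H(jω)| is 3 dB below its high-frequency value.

1 rad s⁻¹

For a single-pole high-pass, the −3 dB point is at the pole: ω = 1 rad s⁻¹.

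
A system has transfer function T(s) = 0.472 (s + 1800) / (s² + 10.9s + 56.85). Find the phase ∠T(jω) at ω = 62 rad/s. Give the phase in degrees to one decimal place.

-167.9°

∠(j62 + 1800) = arctan(62/1800) = 1.97°
∠[(j62)² + 10.9(j62) + 56.85] = ∠[-3787.2 + j675.8] = 169.88°
∠T(j62) = 1.97° − 169.88° = -167.91°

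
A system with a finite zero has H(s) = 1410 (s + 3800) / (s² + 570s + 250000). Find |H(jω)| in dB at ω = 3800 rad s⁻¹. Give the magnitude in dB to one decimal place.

-5.5 dB

|j3800 + 3800| = √(3800² + 3800²) = 5374
|(j3800)² + 570(j3800) + 250000| = |-1.419e+07 + j2.166e+06| = 1.435e+07
|H(j3800)| = 1410 × 5374 / 1.435e+07 = 0.52788
20 log₁₀(0.52788) = -5.55 dB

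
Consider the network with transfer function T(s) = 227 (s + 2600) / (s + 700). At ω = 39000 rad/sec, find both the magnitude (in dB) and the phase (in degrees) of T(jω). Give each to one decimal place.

|T| = 47.1 dB, ∠T = -2.8°

|j39000 + 2600| = √(39000² + 2600²) = 3.909e+04
|j39000 + 700| = √(39000² + 700²) = 3.901e+04
|T(j39000)| = 227 × 3.909e+04 / 3.901e+04 = 227.47
20 log₁₀(227.47) = 47.14 dB
∠(j39000 + 2600) = arctan(39000/2600) = 86.19°
∠(j39000 + 700) = arctan(39000/700) = 88.97°
∠T(j39000) = 86.19° − 88.97° = -2.79°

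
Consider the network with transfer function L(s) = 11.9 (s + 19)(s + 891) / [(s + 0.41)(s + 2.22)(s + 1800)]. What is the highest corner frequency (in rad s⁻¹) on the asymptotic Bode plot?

1800 rad s⁻¹

Break frequencies occur at each pole and zero magnitude: 0.41 rad s⁻¹, 2.22 rad s⁻¹, 19 rad s⁻¹, 891 rad s⁻¹, 1800 rad s⁻¹.
The highest is 1800 rad s⁻¹.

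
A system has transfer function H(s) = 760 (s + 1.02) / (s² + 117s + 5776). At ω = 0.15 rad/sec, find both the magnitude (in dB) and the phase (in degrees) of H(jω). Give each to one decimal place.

|j0.15 + 1.02| = √(0.15² + 1.02²) = 1.031
|(j0.15)² + 117(j0.15) + 5776| = |5776 + j17.55| = 5776
|H(j0.15)| = 760 × 1.031 / 5776 = 0.13565
20 log₁₀(0.13565) = -17.35 dB
∠(j0.15 + 1.02) = arctan(0.15/1.02) = 8.37°
∠[(j0.15)² + 117(j0.15) + 5776] = ∠[5776 + j17.55] = 0.17°
∠H(j0.15) = 8.37° − 0.17° = 8.19°

|H| = -17.4 dB, ∠H = 8.2°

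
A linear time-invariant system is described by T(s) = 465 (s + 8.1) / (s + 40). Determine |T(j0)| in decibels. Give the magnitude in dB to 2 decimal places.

39.48 dB

T(0) = 465 × 8.1 / 40 = 94.162
20 log₁₀(94.162) = 39.478 dB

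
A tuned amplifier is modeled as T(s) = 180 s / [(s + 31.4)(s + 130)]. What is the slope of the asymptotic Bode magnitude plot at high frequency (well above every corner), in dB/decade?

With 1 zero and 2 poles, the high-frequency asymptotic slope is 20 × (1 − 2) = -20 dB/decade.

-20 dB/decade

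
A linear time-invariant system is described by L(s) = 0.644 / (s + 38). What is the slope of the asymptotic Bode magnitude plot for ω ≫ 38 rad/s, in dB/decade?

-20 dB/decade

With 0 zeros and 1 pole, the high-frequency asymptotic slope is 20 × (0 − 1) = -20 dB/decade.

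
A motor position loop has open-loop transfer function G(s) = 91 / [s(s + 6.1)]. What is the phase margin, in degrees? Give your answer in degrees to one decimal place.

Gain crossover: |G(jω)| = 1 at ω ≈ 8.62 rad/s.
∠G(j8.62) = −90° − arctan(8.62/6.1) ≈ -144.71°
PM = 180° + (-144.71°) = 35.29°

35.3°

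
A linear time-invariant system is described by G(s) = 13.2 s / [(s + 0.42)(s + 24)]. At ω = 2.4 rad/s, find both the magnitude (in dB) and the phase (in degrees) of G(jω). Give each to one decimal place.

|G| = -5.4 dB, ∠G = 4.2 deg

|j2.4| = 2.4
|j2.4 + 0.42| = √(2.4² + 0.42²) = 2.436
|j2.4 + 24| = √(2.4² + 24²) = 24.12
|G(j2.4)| = 13.2 × 2.4 / (2.436 × 24.12) = 0.53908
20 log₁₀(0.53908) = -5.37 dB
∠(j2.4) = 90.00°
∠(j2.4 + 0.42) = arctan(2.4/0.42) = 80.07°
∠(j2.4 + 24) = arctan(2.4/24) = 5.71°
∠G(j2.4) = 90.00° − (80.07° + 5.71°) = 4.22°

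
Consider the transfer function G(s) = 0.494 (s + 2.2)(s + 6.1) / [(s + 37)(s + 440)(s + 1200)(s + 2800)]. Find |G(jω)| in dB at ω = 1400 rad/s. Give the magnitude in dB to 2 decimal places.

-141.76 dB

|j1400 + 2.2| = √(1400² + 2.2²) = 1400
|j1400 + 6.1| = √(1400² + 6.1²) = 1400
|j1400 + 37| = √(1400² + 37²) = 1400
|j1400 + 440| = √(1400² + 440²) = 1468
|j1400 + 1200| = √(1400² + 1200²) = 1844
|j1400 + 2800| = √(1400² + 2800²) = 3130
|G(j1400)| = 0.494 × 1400 × 1400 / (1400 × 1468 × 1844 × 3130) = 8.1616e-08
20 log₁₀(8.1616e-08) = -141.765 dB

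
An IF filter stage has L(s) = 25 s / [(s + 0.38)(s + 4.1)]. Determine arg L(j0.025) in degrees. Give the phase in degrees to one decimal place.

∠(j0.025) = 90.00°
∠(j0.025 + 0.38) = arctan(0.025/0.38) = 3.76°
∠(j0.025 + 4.1) = arctan(0.025/4.1) = 0.35°
∠L(j0.025) = 90.00° − (3.76° + 0.35°) = 85.89°

85.9°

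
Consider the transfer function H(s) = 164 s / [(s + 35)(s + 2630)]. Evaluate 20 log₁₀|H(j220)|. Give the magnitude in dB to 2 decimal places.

|j220| = 220
|j220 + 35| = √(220² + 35²) = 222.8
|j220 + 2630| = √(220² + 2630²) = 2639
|H(j220)| = 164 × 220 / (222.8 × 2639) = 0.061369
20 log₁₀(0.061369) = -24.241 dB

-24.24 dB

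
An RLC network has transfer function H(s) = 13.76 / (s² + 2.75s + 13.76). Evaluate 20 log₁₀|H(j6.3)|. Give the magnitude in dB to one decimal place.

-7.1 dB

|(j6.3)² + 2.75(j6.3) + 13.76| = |-25.93 + j17.325| = 31.19
|H(j6.3)| = 13.76 / 31.19 = 0.44123
20 log₁₀(0.44123) = -7.11 dB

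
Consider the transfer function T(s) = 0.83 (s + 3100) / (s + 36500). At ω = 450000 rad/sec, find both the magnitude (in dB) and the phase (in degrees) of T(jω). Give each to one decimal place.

|T| = -1.6 dB, ∠T = 4.2°

|j450000 + 3100| = √(450000² + 3100²) = 4.5e+05
|j450000 + 36500| = √(450000² + 36500²) = 4.515e+05
|T(j450000)| = 0.83 × 4.5e+05 / 4.515e+05 = 0.8273
20 log₁₀(0.8273) = -1.65 dB
∠(j450000 + 3100) = arctan(450000/3100) = 89.61°
∠(j450000 + 36500) = arctan(450000/36500) = 85.36°
∠T(j450000) = 89.61° − 85.36° = 4.24°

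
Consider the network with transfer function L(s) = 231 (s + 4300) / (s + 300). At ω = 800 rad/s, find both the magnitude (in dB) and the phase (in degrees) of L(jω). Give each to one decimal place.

|L| = 61.5 dB, ∠L = -58.9°

|j800 + 4300| = √(800² + 4300²) = 4374
|j800 + 300| = √(800² + 300²) = 854.4
|L(j800)| = 231 × 4374 / 854.4 = 1182.5
20 log₁₀(1182.5) = 61.46 dB
∠(j800 + 4300) = arctan(800/4300) = 10.54°
∠(j800 + 300) = arctan(800/300) = 69.44°
∠L(j800) = 10.54° − 69.44° = -58.90°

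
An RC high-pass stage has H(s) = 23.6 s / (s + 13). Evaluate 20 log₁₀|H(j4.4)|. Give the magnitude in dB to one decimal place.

17.6 dB

|j4.4| = 4.4
|j4.4 + 13| = √(4.4² + 13²) = 13.72
|H(j4.4)| = 23.6 × 4.4 / 13.72 = 7.5661
20 log₁₀(7.5661) = 17.58 dB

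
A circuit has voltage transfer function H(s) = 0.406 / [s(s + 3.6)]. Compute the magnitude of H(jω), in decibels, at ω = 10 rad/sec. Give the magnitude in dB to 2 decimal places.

|j10 + 3.6| = √(10² + 3.6²) = 10.63
|j10| = 10
|H(j10)| = 0.406 / (10.63 × 10) = 0.00382
20 log₁₀(0.00382) = -48.359 dB

-48.36 dB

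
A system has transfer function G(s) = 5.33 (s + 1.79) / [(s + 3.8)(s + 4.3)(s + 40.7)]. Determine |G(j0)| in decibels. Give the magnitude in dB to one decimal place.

-36.9 dB

G(0) = 5.33 × 1.79 / (3.8 × 4.3 × 40.7) = 0.014346
20 log₁₀(0.014346) = -36.87 dB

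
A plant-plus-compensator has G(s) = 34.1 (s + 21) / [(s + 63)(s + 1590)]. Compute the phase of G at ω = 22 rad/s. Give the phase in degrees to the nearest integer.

∠(j22 + 21) = arctan(22/21) = 46.33°
∠(j22 + 63) = arctan(22/63) = 19.25°
∠(j22 + 1590) = arctan(22/1590) = 0.79°
∠G(j22) = 46.33° − (19.25° + 0.79°) = 26.29°

26°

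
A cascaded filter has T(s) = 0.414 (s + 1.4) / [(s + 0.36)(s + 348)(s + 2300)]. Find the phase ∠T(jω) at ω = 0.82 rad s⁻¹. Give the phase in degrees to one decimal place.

-36.1°

∠(j0.82 + 1.4) = arctan(0.82/1.4) = 30.36°
∠(j0.82 + 0.36) = arctan(0.82/0.36) = 66.30°
∠(j0.82 + 348) = arctan(0.82/348) = 0.14°
∠(j0.82 + 2300) = arctan(0.82/2300) = 0.02°
∠T(j0.82) = 30.36° − (66.30° + 0.14° + 0.02°) = -36.09°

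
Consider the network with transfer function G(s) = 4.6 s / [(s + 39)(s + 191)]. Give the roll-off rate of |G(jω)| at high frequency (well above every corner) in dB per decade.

-20 dB/decade

With 1 zero and 2 poles, the high-frequency asymptotic slope is 20 × (1 − 2) = -20 dB/decade.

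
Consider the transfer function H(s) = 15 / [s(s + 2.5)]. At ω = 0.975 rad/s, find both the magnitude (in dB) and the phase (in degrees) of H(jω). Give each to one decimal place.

|j0.975 + 2.5| = √(0.975² + 2.5²) = 2.683
|j0.975| = 0.975
|H(j0.975)| = 15 / (2.683 × 0.975) = 5.7333
20 log₁₀(5.7333) = 15.17 dB
∠(j0.975 + 2.5) = arctan(0.975/2.5) = 21.31°
∠(j0.975) = 90.00°
∠H(j0.975) = − (21.31° + 90.00°) = -111.31°

|H| = 15.2 dB, ∠H = -111.3°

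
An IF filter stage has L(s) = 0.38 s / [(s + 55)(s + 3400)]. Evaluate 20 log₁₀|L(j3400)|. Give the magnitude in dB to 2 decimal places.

-82.05 dB

|j3400| = 3400
|j3400 + 55| = √(3400² + 55²) = 3400
|j3400 + 3400| = √(3400² + 3400²) = 4808
|L(j3400)| = 0.38 × 3400 / (3400 × 4808) = 7.9019e-05
20 log₁₀(7.9019e-05) = -82.045 dB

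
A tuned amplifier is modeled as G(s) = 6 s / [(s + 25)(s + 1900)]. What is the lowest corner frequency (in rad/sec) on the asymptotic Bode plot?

Break frequencies occur at each pole and zero magnitude: 25 rad/sec, 1900 rad/sec.
The lowest is 25 rad/sec.

25 rad/sec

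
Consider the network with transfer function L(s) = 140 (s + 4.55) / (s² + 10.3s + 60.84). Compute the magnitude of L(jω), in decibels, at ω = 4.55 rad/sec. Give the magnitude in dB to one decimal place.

|j4.55 + 4.55| = √(4.55² + 4.55²) = 6.435
|(j4.55)² + 10.3(j4.55) + 60.84| = |40.138 + j46.865| = 61.7
|L(j4.55)| = 140 × 6.435 / 61.7 = 14.6
20 log₁₀(14.6) = 23.29 dB

23.3 dB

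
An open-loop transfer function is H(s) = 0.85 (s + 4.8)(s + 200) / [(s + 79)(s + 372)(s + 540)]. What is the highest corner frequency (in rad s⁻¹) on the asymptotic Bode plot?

540 rad s⁻¹

Break frequencies occur at each pole and zero magnitude: 4.8 rad s⁻¹, 79 rad s⁻¹, 200 rad s⁻¹, 372 rad s⁻¹, 540 rad s⁻¹.
The highest is 540 rad s⁻¹.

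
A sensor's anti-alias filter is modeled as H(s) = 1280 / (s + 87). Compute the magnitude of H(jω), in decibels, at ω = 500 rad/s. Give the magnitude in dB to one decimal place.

|j500 + 87| = √(500² + 87²) = 507.5
|H(j500)| = 1280 / 507.5 = 2.5221
20 log₁₀(2.5221) = 8.04 dB

8.0 dB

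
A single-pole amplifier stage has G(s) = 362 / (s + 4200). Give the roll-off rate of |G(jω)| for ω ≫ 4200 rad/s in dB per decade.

-20 dB/decade

With 0 zeros and 1 pole, the high-frequency asymptotic slope is 20 × (0 − 1) = -20 dB/decade.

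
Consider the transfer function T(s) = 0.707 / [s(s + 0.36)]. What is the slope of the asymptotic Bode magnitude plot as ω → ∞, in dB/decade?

With 0 zeros and 2 poles, the high-frequency asymptotic slope is 20 × (0 − 2) = -40 dB/decade.

-40 dB/decade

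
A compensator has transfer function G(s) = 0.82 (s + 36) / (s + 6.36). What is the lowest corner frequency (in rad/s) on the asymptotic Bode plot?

Break frequencies occur at each pole and zero magnitude: 6.36 rad/s, 36 rad/s.
The lowest is 6.36 rad/s.

6.36 rad/s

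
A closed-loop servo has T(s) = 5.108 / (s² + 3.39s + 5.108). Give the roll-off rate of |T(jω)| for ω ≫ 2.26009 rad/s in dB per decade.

-40 dB/decade

With 0 zeros and 2 poles, the high-frequency asymptotic slope is 20 × (0 − 2) = -40 dB/decade.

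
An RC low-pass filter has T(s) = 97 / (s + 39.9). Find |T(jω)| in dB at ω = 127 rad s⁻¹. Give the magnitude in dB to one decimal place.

-2.7 dB

|j127 + 39.9| = √(127² + 39.9²) = 133.1
|T(j127)| = 97 / 133.1 = 0.72866
20 log₁₀(0.72866) = -2.75 dB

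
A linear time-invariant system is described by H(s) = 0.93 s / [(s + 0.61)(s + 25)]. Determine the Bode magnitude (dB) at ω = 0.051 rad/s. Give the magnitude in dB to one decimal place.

-50.2 dB

|j0.051| = 0.051
|j0.051 + 0.61| = √(0.051² + 0.61²) = 0.6121
|j0.051 + 25| = √(0.051² + 25²) = 25
|H(j0.051)| = 0.93 × 0.051 / (0.6121 × 25) = 0.0030993
20 log₁₀(0.0030993) = -50.17 dB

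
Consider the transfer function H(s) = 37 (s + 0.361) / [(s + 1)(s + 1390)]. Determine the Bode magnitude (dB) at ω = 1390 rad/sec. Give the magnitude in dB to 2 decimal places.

|j1390 + 0.361| = √(1390² + 0.361²) = 1390
|j1390 + 1| = √(1390² + 1²) = 1390
|j1390 + 1390| = √(1390² + 1390²) = 1966
|H(j1390)| = 37 × 1390 / (1390 × 1966) = 0.018822
20 log₁₀(0.018822) = -34.507 dB

-34.51 dB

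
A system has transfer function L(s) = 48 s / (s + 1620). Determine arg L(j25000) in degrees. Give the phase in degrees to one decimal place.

3.7°

∠(j25000) = 90.00°
∠(j25000 + 1620) = arctan(25000/1620) = 86.29°
∠L(j25000) = 90.00° − 86.29° = 3.71°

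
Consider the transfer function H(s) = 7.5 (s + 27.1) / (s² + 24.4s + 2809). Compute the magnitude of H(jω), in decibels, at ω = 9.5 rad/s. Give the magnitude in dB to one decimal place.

-22.1 dB

|j9.5 + 27.1| = √(9.5² + 27.1²) = 28.72
|(j9.5)² + 24.4(j9.5) + 2809| = |2718.8 + j231.8| = 2729
|H(j9.5)| = 7.5 × 28.72 / 2729 = 0.078933
20 log₁₀(0.078933) = -22.05 dB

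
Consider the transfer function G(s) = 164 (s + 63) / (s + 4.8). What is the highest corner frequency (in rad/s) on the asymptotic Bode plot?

Break frequencies occur at each pole and zero magnitude: 4.8 rad/s, 63 rad/s.
The highest is 63 rad/s.

63 rad/s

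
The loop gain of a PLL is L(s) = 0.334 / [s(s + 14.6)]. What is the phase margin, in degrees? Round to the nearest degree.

Gain crossover: |L(jω)| = 1 at ω ≈ 0.0229 rad/s.
∠L(j0.0229) = −90° − arctan(0.0229/14.6) ≈ -90.09°
PM = 180° + (-90.09°) = 89.91°

90 deg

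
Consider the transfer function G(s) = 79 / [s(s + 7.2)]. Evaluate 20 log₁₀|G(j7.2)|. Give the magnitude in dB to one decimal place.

0.6 dB

|j7.2 + 7.2| = √(7.2² + 7.2²) = 10.18
|j7.2| = 7.2
|G(j7.2)| = 79 / (10.18 × 7.2) = 1.0776
20 log₁₀(1.0776) = 0.65 dB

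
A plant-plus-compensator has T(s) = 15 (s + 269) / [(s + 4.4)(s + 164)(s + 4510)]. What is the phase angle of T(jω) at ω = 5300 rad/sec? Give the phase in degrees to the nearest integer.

∠(j5300 + 269) = arctan(5300/269) = 87.09°
∠(j5300 + 4.4) = arctan(5300/4.4) = 89.95°
∠(j5300 + 164) = arctan(5300/164) = 88.23°
∠(j5300 + 4510) = arctan(5300/4510) = 49.60°
∠T(j5300) = 87.09° − (89.95° + 88.23° + 49.60°) = -140.69°

-141°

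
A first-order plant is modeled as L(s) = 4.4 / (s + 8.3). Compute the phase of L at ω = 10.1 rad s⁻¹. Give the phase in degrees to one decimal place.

∠(j10.1 + 8.3) = arctan(10.1/8.3) = 50.59°
∠L(j10.1) = −50.59° = -50.59°

-50.6°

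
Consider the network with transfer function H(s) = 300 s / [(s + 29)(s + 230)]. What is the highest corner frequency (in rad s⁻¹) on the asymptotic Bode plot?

230 rad s⁻¹

Break frequencies occur at each pole and zero magnitude: 29 rad s⁻¹, 230 rad s⁻¹.
The highest is 230 rad s⁻¹.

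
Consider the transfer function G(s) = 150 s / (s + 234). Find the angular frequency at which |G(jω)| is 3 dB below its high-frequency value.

For a single-pole high-pass, the −3 dB point is at the pole: ω = 234 rad/s.

234 rad/s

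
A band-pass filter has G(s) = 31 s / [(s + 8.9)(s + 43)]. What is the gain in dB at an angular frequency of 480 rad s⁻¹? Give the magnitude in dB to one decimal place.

|j480| = 480
|j480 + 8.9| = √(480² + 8.9²) = 480.1
|j480 + 43| = √(480² + 43²) = 481.9
|G(j480)| = 31 × 480 / (480.1 × 481.9) = 0.064315
20 log₁₀(0.064315) = -23.83 dB

-23.8 dB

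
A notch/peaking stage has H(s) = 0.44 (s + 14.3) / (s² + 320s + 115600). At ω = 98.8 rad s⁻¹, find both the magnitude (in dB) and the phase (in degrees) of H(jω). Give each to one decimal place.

|H| = -68.0 dB, ∠H = 65.1 deg

|j98.8 + 14.3| = √(98.8² + 14.3²) = 99.83
|(j98.8)² + 320(j98.8) + 115600| = |1.0584e+05 + j31616| = 1.105e+05
|H(j98.8)| = 0.44 × 99.83 / 1.105e+05 = 0.00039766
20 log₁₀(0.00039766) = -68.01 dB
∠(j98.8 + 14.3) = arctan(98.8/14.3) = 81.76°
∠[(j98.8)² + 320(j98.8) + 115600] = ∠[1.0584e+05 + j31616] = 16.63°
∠H(j98.8) = 81.76° − 16.63° = 65.13°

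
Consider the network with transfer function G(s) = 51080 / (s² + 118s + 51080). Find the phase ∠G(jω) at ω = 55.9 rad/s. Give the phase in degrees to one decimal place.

∠[(j55.9)² + 118(j55.9) + 51080] = ∠[47955 + j6596.2] = 7.83°
∠G(j55.9) = −7.83° = -7.83°

-7.8°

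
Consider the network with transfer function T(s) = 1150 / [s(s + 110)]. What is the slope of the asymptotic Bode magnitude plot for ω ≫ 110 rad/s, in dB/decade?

With 0 zeros and 2 poles, the high-frequency asymptotic slope is 20 × (0 − 2) = -40 dB/decade.

-40 dB/decade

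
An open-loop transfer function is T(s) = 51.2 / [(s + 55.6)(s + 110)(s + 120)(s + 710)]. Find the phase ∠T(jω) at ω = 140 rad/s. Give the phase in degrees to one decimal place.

∠(j140 + 55.6) = arctan(140/55.6) = 68.34°
∠(j140 + 110) = arctan(140/110) = 51.84°
∠(j140 + 120) = arctan(140/120) = 49.40°
∠(j140 + 710) = arctan(140/710) = 11.15°
∠T(j140) = − (68.34° + 51.84° + 49.40° + 11.15°) = -180.74°

-180.7°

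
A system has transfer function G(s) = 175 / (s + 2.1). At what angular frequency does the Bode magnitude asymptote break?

The single real pole at s = −2.1 gives a corner at ω = 2.1 rad/s.

2.1 rad/s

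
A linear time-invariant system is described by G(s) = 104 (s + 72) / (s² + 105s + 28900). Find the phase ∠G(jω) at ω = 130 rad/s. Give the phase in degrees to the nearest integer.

12°

∠(j130 + 72) = arctan(130/72) = 61.02°
∠[(j130)² + 105(j130) + 28900] = ∠[12000 + j13650] = 48.68°
∠G(j130) = 61.02° − 48.68° = 12.34°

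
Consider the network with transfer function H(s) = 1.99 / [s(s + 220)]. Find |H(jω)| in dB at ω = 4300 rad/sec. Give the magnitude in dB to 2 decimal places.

|j4300 + 220| = √(4300² + 220²) = 4306
|j4300| = 4300
|H(j4300)| = 1.99 / (4306 × 4300) = 1.0749e-07
20 log₁₀(1.0749e-07) = -139.373 dB

-139.37 dB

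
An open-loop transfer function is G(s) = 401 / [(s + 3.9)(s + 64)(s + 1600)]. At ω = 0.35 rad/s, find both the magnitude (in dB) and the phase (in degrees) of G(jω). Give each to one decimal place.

|j0.35 + 3.9| = √(0.35² + 3.9²) = 3.916
|j0.35 + 64| = √(0.35² + 64²) = 64
|j0.35 + 1600| = √(0.35² + 1600²) = 1600
|G(j0.35)| = 401 / (3.916 × 64 × 1600) = 0.0010001
20 log₁₀(0.0010001) = -60.00 dB
∠(j0.35 + 3.9) = arctan(0.35/3.9) = 5.13°
∠(j0.35 + 64) = arctan(0.35/64) = 0.31°
∠(j0.35 + 1600) = arctan(0.35/1600) = 0.01°
∠G(j0.35) = − (5.13° + 0.31° + 0.01°) = -5.45°

|G| = -60.0 dB, ∠G = -5.5 deg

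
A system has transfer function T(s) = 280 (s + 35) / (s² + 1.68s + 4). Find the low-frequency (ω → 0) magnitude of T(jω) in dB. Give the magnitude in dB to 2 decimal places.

67.78 dB

T(0) = 280 × 35 / 4 = 2450
20 log₁₀(2450) = 67.783 dB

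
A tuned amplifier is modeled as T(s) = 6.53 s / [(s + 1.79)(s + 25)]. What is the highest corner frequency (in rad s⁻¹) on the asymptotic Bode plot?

Break frequencies occur at each pole and zero magnitude: 1.79 rad s⁻¹, 25 rad s⁻¹.
The highest is 25 rad s⁻¹.

25 rad s⁻¹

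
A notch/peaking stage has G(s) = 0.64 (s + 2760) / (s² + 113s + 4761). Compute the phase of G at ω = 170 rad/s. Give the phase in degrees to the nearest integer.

-138°

∠(j170 + 2760) = arctan(170/2760) = 3.52°
∠[(j170)² + 113(j170) + 4761] = ∠[-24139 + j19210] = 141.49°
∠G(j170) = 3.52° − 141.49° = -137.96°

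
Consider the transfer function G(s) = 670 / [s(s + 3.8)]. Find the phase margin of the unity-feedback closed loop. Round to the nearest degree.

8 deg

Gain crossover: |G(jω)| = 1 at ω ≈ 25.7 rad/s.
∠G(j25.7) = −90° − arctan(25.7/3.8) ≈ -171.60°
PM = 180° + (-171.60°) = 8.40°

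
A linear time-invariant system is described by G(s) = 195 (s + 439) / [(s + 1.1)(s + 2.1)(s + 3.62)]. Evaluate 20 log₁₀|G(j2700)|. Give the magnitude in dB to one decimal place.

|j2700 + 439| = √(2700² + 439²) = 2735
|j2700 + 1.1| = √(2700² + 1.1²) = 2700
|j2700 + 2.1| = √(2700² + 2.1²) = 2700
|j2700 + 3.62| = √(2700² + 3.62²) = 2700
|G(j2700)| = 195 × 2735 / (2700 × 2700 × 2700) = 2.71e-05
20 log₁₀(2.71e-05) = -91.34 dB

-91.3 dB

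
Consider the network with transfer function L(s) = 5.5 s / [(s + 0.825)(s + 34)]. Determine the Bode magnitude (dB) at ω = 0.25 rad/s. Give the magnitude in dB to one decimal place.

|j0.25| = 0.25
|j0.25 + 0.825| = √(0.25² + 0.825²) = 0.862
|j0.25 + 34| = √(0.25² + 34²) = 34
|L(j0.25)| = 5.5 × 0.25 / (0.862 × 34) = 0.046912
20 log₁₀(0.046912) = -26.57 dB

-26.6 dB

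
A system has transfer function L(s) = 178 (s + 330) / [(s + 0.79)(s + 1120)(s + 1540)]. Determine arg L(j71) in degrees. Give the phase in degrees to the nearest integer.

∠(j71 + 330) = arctan(71/330) = 12.14°
∠(j71 + 0.79) = arctan(71/0.79) = 89.36°
∠(j71 + 1120) = arctan(71/1120) = 3.63°
∠(j71 + 1540) = arctan(71/1540) = 2.64°
∠L(j71) = 12.14° − (89.36° + 3.63° + 2.64°) = -83.49°

-83°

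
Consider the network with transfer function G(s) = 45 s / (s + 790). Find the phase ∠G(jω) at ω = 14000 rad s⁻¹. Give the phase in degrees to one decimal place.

∠(j14000) = 90.00°
∠(j14000 + 790) = arctan(14000/790) = 86.77°
∠G(j14000) = 90.00° − 86.77° = 3.23°

3.2°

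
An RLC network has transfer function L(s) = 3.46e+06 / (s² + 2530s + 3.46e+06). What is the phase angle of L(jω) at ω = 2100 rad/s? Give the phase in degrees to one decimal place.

-100.1 deg

∠[(j2100)² + 2530(j2100) + 3.46e+06] = ∠[-9.5e+05 + j5.313e+06] = 100.14°
∠L(j2100) = −100.14° = -100.14°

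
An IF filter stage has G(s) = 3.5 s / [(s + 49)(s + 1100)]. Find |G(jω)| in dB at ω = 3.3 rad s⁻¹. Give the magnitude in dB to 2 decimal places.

-73.40 dB

|j3.3| = 3.3
|j3.3 + 49| = √(3.3² + 49²) = 49.11
|j3.3 + 1100| = √(3.3² + 1100²) = 1100
|G(j3.3)| = 3.5 × 3.3 / (49.11 × 1100) = 0.0002138
20 log₁₀(0.0002138) = -73.400 dB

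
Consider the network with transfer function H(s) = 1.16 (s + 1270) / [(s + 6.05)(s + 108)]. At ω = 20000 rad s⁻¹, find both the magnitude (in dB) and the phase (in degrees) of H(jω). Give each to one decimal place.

|j20000 + 1270| = √(20000² + 1270²) = 2.004e+04
|j20000 + 6.05| = √(20000² + 6.05²) = 2e+04
|j20000 + 108| = √(20000² + 108²) = 2e+04
|H(j20000)| = 1.16 × 2.004e+04 / (2e+04 × 2e+04) = 5.8116e-05
20 log₁₀(5.8116e-05) = -84.71 dB
∠(j20000 + 1270) = arctan(20000/1270) = 86.37°
∠(j20000 + 6.05) = arctan(20000/6.05) = 89.98°
∠(j20000 + 108) = arctan(20000/108) = 89.69°
∠H(j20000) = 86.37° − (89.98° + 89.69°) = -93.31°

|H| = -84.7 dB, ∠H = -93.3°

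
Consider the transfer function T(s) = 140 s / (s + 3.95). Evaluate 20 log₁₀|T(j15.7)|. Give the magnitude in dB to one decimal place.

42.7 dB

|j15.7| = 15.7
|j15.7 + 3.95| = √(15.7² + 3.95²) = 16.19
|T(j15.7)| = 140 × 15.7 / 16.19 = 135.77
20 log₁₀(135.77) = 42.66 dB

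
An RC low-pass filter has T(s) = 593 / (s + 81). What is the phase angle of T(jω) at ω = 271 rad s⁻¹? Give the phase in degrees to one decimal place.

∠(j271 + 81) = arctan(271/81) = 73.36°
∠T(j271) = −73.36° = -73.36°

-73.4°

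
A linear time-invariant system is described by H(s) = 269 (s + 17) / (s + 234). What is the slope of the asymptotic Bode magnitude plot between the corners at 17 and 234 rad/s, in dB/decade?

20 dB/decade

In this band the factors already past their corner are: zero at 17; net slope = 20 dB/decade.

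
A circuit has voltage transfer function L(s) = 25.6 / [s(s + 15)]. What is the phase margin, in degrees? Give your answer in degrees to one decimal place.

Gain crossover: |L(jω)| = 1 at ω ≈ 1.7 rad s⁻¹.
∠L(j1.7) = −90° − arctan(1.7/15) ≈ -96.45°
PM = 180° + (-96.45°) = 83.55°

83.5°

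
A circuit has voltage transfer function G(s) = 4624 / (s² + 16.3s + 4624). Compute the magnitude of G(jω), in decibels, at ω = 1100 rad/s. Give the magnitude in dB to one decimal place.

-48.3 dB

|(j1100)² + 16.3(j1100) + 4624| = |-1.2054e+06 + j17930| = 1.206e+06
|G(j1100)| = 4624 / 1.206e+06 = 0.0038357
20 log₁₀(0.0038357) = -48.32 dB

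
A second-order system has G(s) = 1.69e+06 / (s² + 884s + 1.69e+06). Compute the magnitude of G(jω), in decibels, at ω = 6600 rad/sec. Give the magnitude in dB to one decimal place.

-28.0 dB

|(j6600)² + 884(j6600) + 1.69e+06| = |-4.187e+07 + j5.8344e+06| = 4.227e+07
|G(j6600)| = 1.69e+06 / 4.227e+07 = 0.039977
20 log₁₀(0.039977) = -27.96 dB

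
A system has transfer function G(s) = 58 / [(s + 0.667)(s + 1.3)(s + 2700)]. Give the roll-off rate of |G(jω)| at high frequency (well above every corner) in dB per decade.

-60 dB/decade

With 0 zeros and 3 poles, the high-frequency asymptotic slope is 20 × (0 − 3) = -60 dB/decade.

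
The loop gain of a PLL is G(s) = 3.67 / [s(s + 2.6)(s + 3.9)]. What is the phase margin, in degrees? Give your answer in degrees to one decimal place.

Gain crossover: |G(jω)| = 1 at ω ≈ 0.357 rad s⁻¹.
∠G(j0.357) = −90° − arctan(0.357/2.6) − arctan(0.357/3.9) ≈ -103.05°
PM = 180° + (-103.05°) = 76.95°

76.9 deg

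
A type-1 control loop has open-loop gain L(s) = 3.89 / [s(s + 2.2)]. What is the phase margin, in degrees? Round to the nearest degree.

Gain crossover: |L(jω)| = 1 at ω ≈ 1.47 rad/sec.
∠L(j1.47) = −90° − arctan(1.47/2.2) ≈ -123.75°
PM = 180° + (-123.75°) = 56.25°

56°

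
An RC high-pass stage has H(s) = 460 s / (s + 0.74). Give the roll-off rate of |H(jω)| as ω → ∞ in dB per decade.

With 1 zero and 1 pole, the high-frequency asymptotic slope is 20 × (1 − 1) = 0 dB/decade.

0 dB/decade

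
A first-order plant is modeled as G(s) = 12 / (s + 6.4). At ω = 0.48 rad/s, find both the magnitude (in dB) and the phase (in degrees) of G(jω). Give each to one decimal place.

|G| = 5.4 dB, ∠G = -4.3°

|j0.48 + 6.4| = √(0.48² + 6.4²) = 6.418
|G(j0.48)| = 12 / 6.418 = 1.8697
20 log₁₀(1.8697) = 5.44 dB
∠(j0.48 + 6.4) = arctan(0.48/6.4) = 4.29°
∠G(j0.48) = −4.29° = -4.29°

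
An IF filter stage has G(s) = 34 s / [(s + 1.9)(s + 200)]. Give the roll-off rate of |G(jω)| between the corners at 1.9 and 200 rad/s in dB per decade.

In this band the factors already past their corner are: 1 differentiator zero, pole at 1.9; net slope = 0 dB/decade.

0 dB/decade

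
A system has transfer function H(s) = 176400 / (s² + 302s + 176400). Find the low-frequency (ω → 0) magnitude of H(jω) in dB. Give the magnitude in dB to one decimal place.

0.0 dB

H(0) = 176400 / 176400 = 1
20 log₁₀(1) = 0.00 dB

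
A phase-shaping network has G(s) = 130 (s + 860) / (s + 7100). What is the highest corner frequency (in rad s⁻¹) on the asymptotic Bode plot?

7100 rad s⁻¹

Break frequencies occur at each pole and zero magnitude: 860 rad s⁻¹, 7100 rad s⁻¹.
The highest is 7100 rad s⁻¹.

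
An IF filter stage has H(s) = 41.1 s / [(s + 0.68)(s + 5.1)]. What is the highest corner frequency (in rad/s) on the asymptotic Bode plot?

5.1 rad/s

Break frequencies occur at each pole and zero magnitude: 0.68 rad/s, 5.1 rad/s.
The highest is 5.1 rad/s.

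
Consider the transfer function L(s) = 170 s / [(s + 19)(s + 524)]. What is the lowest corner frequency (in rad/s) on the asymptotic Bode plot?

19 rad/s

Break frequencies occur at each pole and zero magnitude: 19 rad/s, 524 rad/s.
The lowest is 19 rad/s.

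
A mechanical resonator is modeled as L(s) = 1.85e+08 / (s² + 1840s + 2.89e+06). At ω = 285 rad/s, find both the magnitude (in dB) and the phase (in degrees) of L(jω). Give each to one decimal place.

|(j285)² + 1840(j285) + 2.89e+06| = |2.8088e+06 + j5.244e+05| = 2.857e+06
|L(j285)| = 1.85e+08 / 2.857e+06 = 64.746
20 log₁₀(64.746) = 36.22 dB
∠[(j285)² + 1840(j285) + 2.89e+06] = ∠[2.8088e+06 + j5.244e+05] = 10.58°
∠L(j285) = −10.58° = -10.58°

|L| = 36.2 dB, ∠L = -10.6°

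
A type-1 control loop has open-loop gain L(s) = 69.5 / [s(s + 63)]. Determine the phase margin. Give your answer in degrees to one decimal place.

Gain crossover: |L(jω)| = 1 at ω ≈ 1.1 rad/sec.
∠L(j1.1) = −90° − arctan(1.1/63) ≈ -91.00°
PM = 180° + (-91.00°) = 89.00°

89.0°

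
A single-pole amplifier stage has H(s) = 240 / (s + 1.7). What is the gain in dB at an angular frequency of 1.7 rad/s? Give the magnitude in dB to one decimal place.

|j1.7 + 1.7| = √(1.7² + 1.7²) = 2.404
|H(j1.7)| = 240 / 2.404 = 99.827
20 log₁₀(99.827) = 39.98 dB

40.0 dB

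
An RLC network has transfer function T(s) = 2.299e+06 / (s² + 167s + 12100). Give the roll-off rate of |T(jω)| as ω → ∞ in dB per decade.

With 0 zeros and 2 poles, the high-frequency asymptotic slope is 20 × (0 − 2) = -40 dB/decade.

-40 dB/decade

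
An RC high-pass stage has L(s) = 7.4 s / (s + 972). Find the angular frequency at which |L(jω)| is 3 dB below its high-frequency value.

For a single-pole high-pass, the −3 dB point is at the pole: ω = 972 rad/s.

972 rad/s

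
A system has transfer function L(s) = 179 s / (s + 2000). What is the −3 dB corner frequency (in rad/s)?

For a single-pole high-pass, the −3 dB point is at the pole: ω = 2000 rad/s.

2000 rad/s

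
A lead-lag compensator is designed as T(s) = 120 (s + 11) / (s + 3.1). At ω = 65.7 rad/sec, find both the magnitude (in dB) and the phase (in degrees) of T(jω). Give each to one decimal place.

|T| = 41.7 dB, ∠T = -6.8 deg

|j65.7 + 11| = √(65.7² + 11²) = 66.61
|j65.7 + 3.1| = √(65.7² + 3.1²) = 65.77
|T(j65.7)| = 120 × 66.61 / 65.77 = 121.54
20 log₁₀(121.54) = 41.69 dB
∠(j65.7 + 11) = arctan(65.7/11) = 80.50°
∠(j65.7 + 3.1) = arctan(65.7/3.1) = 87.30°
∠T(j65.7) = 80.50° − 87.30° = -6.80°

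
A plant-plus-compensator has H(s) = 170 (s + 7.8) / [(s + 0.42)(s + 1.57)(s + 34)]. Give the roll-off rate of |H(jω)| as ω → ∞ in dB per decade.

-40 dB/decade

With 1 zero and 3 poles, the high-frequency asymptotic slope is 20 × (1 − 3) = -40 dB/decade.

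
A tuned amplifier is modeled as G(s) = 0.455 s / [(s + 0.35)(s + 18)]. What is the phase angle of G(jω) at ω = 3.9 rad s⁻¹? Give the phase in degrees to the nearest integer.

-7°

∠(j3.9) = 90.00°
∠(j3.9 + 0.35) = arctan(3.9/0.35) = 84.87°
∠(j3.9 + 18) = arctan(3.9/18) = 12.23°
∠G(j3.9) = 90.00° − (84.87° + 12.23°) = -7.10°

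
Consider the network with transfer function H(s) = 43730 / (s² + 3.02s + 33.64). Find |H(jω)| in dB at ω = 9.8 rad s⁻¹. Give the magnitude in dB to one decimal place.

56.0 dB

|(j9.8)² + 3.02(j9.8) + 33.64| = |-62.4 + j29.596| = 69.06
|H(j9.8)| = 43730 / 69.06 = 633.19
20 log₁₀(633.19) = 56.03 dB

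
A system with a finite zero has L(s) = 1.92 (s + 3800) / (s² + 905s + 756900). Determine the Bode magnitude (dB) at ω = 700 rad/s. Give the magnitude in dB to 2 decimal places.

|j700 + 3800| = √(700² + 3800²) = 3864
|(j700)² + 905(j700) + 756900| = |2.669e+05 + j6.335e+05| = 6.874e+05
|L(j700)| = 1.92 × 3864 / 6.874e+05 = 0.010792
20 log₁₀(0.010792) = -39.338 dB

-39.34 dB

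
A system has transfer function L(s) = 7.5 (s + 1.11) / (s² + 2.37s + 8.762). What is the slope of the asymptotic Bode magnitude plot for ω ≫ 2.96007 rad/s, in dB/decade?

-20 dB/decade

With 1 zero and 2 poles, the high-frequency asymptotic slope is 20 × (1 − 2) = -20 dB/decade.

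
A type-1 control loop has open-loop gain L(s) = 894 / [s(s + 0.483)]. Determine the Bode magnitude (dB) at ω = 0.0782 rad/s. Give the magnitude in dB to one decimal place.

|j0.0782 + 0.483| = √(0.0782² + 0.483²) = 0.4893
|j0.0782| = 0.0782
|L(j0.0782)| = 894 / (0.4893 × 0.0782) = 23365
20 log₁₀(23365) = 87.37 dB

87.4 dB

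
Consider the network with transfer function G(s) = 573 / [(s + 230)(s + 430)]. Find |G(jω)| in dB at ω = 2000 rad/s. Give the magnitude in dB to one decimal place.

-77.1 dB

|j2000 + 230| = √(2000² + 230²) = 2013
|j2000 + 430| = √(2000² + 430²) = 2046
|G(j2000)| = 573 / (2013 × 2046) = 0.00013913
20 log₁₀(0.00013913) = -77.13 dB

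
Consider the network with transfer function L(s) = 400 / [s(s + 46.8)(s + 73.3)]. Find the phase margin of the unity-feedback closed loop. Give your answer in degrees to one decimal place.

Gain crossover: |L(jω)| = 1 at ω ≈ 0.117 rad/s.
∠L(j0.117) = −90° − arctan(0.117/46.8) − arctan(0.117/73.3) ≈ -90.23°
PM = 180° + (-90.23°) = 89.77°

89.8°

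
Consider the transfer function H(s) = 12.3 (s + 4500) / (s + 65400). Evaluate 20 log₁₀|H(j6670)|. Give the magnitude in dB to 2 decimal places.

3.55 dB

|j6670 + 4500| = √(6670² + 4500²) = 8046
|j6670 + 65400| = √(6670² + 65400²) = 6.574e+04
|H(j6670)| = 12.3 × 8046 / 6.574e+04 = 1.5054
20 log₁₀(1.5054) = 3.553 dB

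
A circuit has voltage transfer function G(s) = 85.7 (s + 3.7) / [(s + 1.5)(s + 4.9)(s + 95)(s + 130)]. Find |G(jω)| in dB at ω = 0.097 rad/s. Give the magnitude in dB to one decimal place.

|j0.097 + 3.7| = √(0.097² + 3.7²) = 3.701
|j0.097 + 1.5| = √(0.097² + 1.5²) = 1.503
|j0.097 + 4.9| = √(0.097² + 4.9²) = 4.901
|j0.097 + 95| = √(0.097² + 95²) = 95
|j0.097 + 130| = √(0.097² + 130²) = 130
|G(j0.097)| = 85.7 × 3.701 / (1.503 × 4.901 × 95 × 130) = 0.0034865
20 log₁₀(0.0034865) = -49.15 dB

-49.2 dB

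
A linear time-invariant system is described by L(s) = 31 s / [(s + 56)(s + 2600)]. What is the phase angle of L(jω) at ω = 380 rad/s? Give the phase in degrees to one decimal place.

∠(j380) = 90.00°
∠(j380 + 56) = arctan(380/56) = 81.62°
∠(j380 + 2600) = arctan(380/2600) = 8.32°
∠L(j380) = 90.00° − (81.62° + 8.32°) = 0.07°

0.1°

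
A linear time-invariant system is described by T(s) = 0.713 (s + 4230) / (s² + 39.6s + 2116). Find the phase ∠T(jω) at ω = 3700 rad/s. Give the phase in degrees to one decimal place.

∠(j3700 + 4230) = arctan(3700/4230) = 41.18°
∠[(j3700)² + 39.6(j3700) + 2116] = ∠[-1.3688e+07 + j1.4652e+05] = 179.39°
∠T(j3700) = 41.18° − 179.39° = -138.21°

-138.2°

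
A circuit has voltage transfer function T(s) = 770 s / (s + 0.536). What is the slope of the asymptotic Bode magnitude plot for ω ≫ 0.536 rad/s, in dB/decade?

With 1 zero and 1 pole, the high-frequency asymptotic slope is 20 × (1 − 1) = 0 dB/decade.

0 dB/decade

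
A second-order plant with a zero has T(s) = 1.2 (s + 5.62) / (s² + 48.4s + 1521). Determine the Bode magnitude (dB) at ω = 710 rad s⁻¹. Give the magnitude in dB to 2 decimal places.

|j710 + 5.62| = √(710² + 5.62²) = 710
|(j710)² + 48.4(j710) + 1521| = |-5.0258e+05 + j34364| = 5.038e+05
|T(j710)| = 1.2 × 710 / 5.038e+05 = 0.0016914
20 log₁₀(0.0016914) = -55.435 dB

-55.44 dB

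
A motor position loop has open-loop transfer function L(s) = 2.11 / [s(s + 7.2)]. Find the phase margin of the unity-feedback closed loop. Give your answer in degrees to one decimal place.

Gain crossover: |L(jω)| = 1 at ω ≈ 0.293 rad s⁻¹.
∠L(j0.293) = −90° − arctan(0.293/7.2) ≈ -92.33°
PM = 180° + (-92.33°) = 87.67°

87.7°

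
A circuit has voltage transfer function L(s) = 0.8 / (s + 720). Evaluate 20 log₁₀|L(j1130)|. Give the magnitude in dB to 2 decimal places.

-64.48 dB

|j1130 + 720| = √(1130² + 720²) = 1340
|L(j1130)| = 0.8 / 1340 = 0.00059706
20 log₁₀(0.00059706) = -64.480 dB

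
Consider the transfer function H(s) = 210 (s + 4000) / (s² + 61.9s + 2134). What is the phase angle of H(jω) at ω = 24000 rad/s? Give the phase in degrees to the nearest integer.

-99 deg

∠(j24000 + 4000) = arctan(24000/4000) = 80.54°
∠[(j24000)² + 61.9(j24000) + 2134] = ∠[-5.76e+08 + j1.4856e+06] = 179.85°
∠H(j24000) = 80.54° − 179.85° = -99.31°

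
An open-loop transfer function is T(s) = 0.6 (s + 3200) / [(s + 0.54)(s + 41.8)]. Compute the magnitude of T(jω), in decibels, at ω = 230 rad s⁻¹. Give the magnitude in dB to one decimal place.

-28.9 dB

|j230 + 3200| = √(230² + 3200²) = 3208
|j230 + 0.54| = √(230² + 0.54²) = 230
|j230 + 41.8| = √(230² + 41.8²) = 233.8
|T(j230)| = 0.6 × 3208 / (230 × 233.8) = 0.035802
20 log₁₀(0.035802) = -28.92 dB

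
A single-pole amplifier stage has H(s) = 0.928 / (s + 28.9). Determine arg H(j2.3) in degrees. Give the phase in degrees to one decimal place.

-4.6°

∠(j2.3 + 28.9) = arctan(2.3/28.9) = 4.55°
∠H(j2.3) = −4.55° = -4.55°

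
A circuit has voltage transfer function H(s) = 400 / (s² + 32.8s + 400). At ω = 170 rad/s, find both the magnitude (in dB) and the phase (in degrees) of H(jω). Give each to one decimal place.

|(j170)² + 32.8(j170) + 400| = |-28500 + j5576| = 2.904e+04
|H(j170)| = 400 / 2.904e+04 = 0.013774
20 log₁₀(0.013774) = -37.22 dB
∠[(j170)² + 32.8(j170) + 400] = ∠[-28500 + j5576] = 168.93°
∠H(j170) = −168.93° = -168.93°

|H| = -37.2 dB, ∠H = -168.9°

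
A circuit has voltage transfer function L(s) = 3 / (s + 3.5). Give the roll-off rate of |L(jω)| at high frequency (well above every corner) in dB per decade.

With 0 zeros and 1 pole, the high-frequency asymptotic slope is 20 × (0 − 1) = -20 dB/decade.

-20 dB/decade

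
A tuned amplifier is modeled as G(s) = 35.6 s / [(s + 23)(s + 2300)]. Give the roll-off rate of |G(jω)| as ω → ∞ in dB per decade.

With 1 zero and 2 poles, the high-frequency asymptotic slope is 20 × (1 − 2) = -20 dB/decade.

-20 dB/decade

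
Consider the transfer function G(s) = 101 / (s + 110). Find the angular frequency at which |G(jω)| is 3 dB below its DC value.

For a single-pole low-pass, the −3 dB point is at the pole: ω = 110 rad/sec.

110 rad/sec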